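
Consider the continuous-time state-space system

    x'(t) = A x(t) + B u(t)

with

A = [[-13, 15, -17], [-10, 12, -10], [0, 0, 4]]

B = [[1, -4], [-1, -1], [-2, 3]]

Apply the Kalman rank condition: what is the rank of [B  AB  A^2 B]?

2

AB = [[6, -14], [-2, -2], [-8, 12]]
A^2B = [[28, -52], [-4, -4], [-32, 48]]
Controllability matrix C = [B  AB  A^2B] = [[1, -4, 6, -14, 28, -52], [-1, -1, -2, -2, -4, -4], [-2, 3, -8, 12, -32, 48]]
The rows r1, r2, r3 of C are linearly dependent: r1 - r2 + r3 = 0 (check each entry), so rank(C) ≤ 2.
The 2×2 minor from rows 1, 2, columns 1, 2 is 1·(-1) - (-4)·(-1) = -1 - 4 = -5 ≠ 0, so rank(C) = 2.
rank(C) = 2 < n = 3, so the pair (A, B) is not completely controllable.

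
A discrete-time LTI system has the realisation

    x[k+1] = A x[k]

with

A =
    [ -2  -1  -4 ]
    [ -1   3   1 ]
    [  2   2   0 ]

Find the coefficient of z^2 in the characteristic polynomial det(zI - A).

-1

Expand det(zI - A) for the 3×3 matrix.
p(z) = z^3 - z^2 - z - 34.
(Check: constant term = det(-A) = (-1)^3 det A = -34; coefficient of z^2 = -tr A = -1.)
The coefficient of z^2 is -1.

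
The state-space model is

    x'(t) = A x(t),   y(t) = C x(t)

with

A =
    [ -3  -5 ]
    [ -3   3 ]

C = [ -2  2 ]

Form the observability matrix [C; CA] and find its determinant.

-32

CA = [[0, 16]]
Observability matrix O = [C; CA] = [[-2, 2], [0, 16]]
det(O) = (-2)·16 - 2·0 = -32 - 0 = -32
Since det(O) ≠ 0, rank(O) = 2 and the system is completely observable.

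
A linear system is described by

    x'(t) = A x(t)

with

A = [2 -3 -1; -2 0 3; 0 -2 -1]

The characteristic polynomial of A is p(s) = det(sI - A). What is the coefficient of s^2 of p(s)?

Expand det(sI - A) for the 3×3 matrix.
p(s) = s^3 - s^2 - 2s - 14.
(Check: constant term = det(-A) = (-1)^3 det A = -14; coefficient of s^2 = -tr A = -1.)
The coefficient of s^2 is -1.

-1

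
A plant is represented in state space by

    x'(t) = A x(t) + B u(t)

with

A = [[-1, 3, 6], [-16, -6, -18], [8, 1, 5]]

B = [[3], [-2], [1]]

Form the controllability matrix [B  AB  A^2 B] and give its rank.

AB = [[-3], [-54], [27]]
A^2B = [[3], [-114], [57]]
Controllability matrix C = [B  AB  A^2B] = [[3, -3, 3], [-2, -54, -114], [1, 27, 57]]
The rows r1, r2, r3 of C are linearly dependent: r2 + 2·r3 = 0 (check each entry), so rank(C) ≤ 2.
The 2×2 minor from rows 1, 2, columns 1, 2 is 3·(-54) - (-3)·(-2) = -162 - 6 = -168 ≠ 0, so rank(C) = 2.
rank(C) = 2 < n = 3, so the pair (A, B) is not completely controllable.

2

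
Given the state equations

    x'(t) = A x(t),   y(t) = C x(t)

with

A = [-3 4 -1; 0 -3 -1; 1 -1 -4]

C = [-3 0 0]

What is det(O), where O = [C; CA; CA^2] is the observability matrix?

CA = [[9, -12, 3]]
CA^2 = [[-24, 69, -9]]
Observability matrix O = [C; CA; CA^2] = [[-3, 0, 0], [9, -12, 3], [-24, 69, -9]]
Expanding along the first row, det(O) = (-3)·((-12)·(-9) - 3·69) - 0·(9·(-9) - 3·(-24)) + 0·(9·69 - (-12)·(-24)) = (-3)·(-99) - 0·(-9) + 0·333 = 297
Since det(O) ≠ 0, rank(O) = 3 and the system is completely observable.

297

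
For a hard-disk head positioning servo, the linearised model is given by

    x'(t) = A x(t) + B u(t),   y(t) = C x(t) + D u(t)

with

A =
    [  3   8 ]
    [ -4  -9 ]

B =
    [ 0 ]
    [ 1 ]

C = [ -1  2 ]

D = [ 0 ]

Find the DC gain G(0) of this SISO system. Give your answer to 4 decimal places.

-2.8000

G(0) = C(-A)^{-1}B + D = -C A^{-1} B + D.
det A = 5, so A^{-1} = (1/5)·adj(A) = [[-9/5, -8/5], [4/5, 3/5]]
A^{-1} B = [-8/5, 3/5]^T
C A^{-1} B = 14/5
G(0) = D - C A^{-1} B = 0 - (14/5) = -14/5 ≈ -2.8000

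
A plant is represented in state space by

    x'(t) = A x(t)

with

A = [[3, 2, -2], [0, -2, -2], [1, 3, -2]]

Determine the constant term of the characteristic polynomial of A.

-22

Expand det(sI - A) for the 3×3 matrix.
p(s) = s^3 + s^2 - 22.
(Check: constant term = det(-A) = (-1)^3 det A = -22; coefficient of s^2 = -tr A = 1.)
The constant term is -22.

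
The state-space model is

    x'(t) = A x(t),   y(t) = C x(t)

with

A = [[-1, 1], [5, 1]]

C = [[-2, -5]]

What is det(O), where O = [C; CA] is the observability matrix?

CA = [[-23, -7]]
Observability matrix O = [C; CA] = [[-2, -5], [-23, -7]]
det(O) = (-2)·(-7) - (-5)·(-23) = 14 - 115 = -101
Since det(O) ≠ 0, rank(O) = 2 and the system is completely observable.

-101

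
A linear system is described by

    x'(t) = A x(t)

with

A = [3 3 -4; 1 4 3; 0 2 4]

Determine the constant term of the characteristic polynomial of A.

Expand det(sI - A) for the 3×3 matrix.
p(s) = s^3 - 11s^2 + 31s - 10.
(Check: constant term = det(-A) = (-1)^3 det A = -10; coefficient of s^2 = -tr A = -11.)
The constant term is -10.

-10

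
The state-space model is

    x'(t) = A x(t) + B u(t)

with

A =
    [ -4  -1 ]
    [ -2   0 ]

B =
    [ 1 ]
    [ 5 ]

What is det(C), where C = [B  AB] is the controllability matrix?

43

AB = [[-9], [-2]]
Controllability matrix C = [B  AB] = [[1, -9], [5, -2]]
det(C) = 1·(-2) - (-9)·5 = -2 - (-45) = 43
Since det(C) ≠ 0, rank(C) = 2 and the system is completely controllable.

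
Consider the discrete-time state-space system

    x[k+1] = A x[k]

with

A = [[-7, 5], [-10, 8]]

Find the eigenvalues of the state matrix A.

-2, 3

det(zI - A) = z^2 - (tr A)z + det A, with tr A = (-7) + 8 = 1 and det A = (-7)·8 - 5·(-10) = -56 - (-50) = -6.
So p(z) = det(zI - A) = z^2 - z - 6.
Factor z^2 - z - 6: two numbers with sum 1 and product -6 are 3 and -2, so z^2 - z - 6 = (z - 3)(z + 2).
Hence p(z) = (z - 3) (z + 2), with roots -2, 3.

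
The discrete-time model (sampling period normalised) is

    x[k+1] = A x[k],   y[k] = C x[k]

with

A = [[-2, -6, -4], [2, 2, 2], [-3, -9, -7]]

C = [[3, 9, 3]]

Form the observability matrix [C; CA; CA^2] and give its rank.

2

CA = [[3, -27, -15]]
CA^2 = [[-15, 63, 39]]
Observability matrix O = [C; CA; CA^2] = [[3, 9, 3], [3, -27, -15], [-15, 63, 39]]
The columns c1, c2, c3 of O are linearly dependent: c1 - c2 + 2·c3 = 0 (check each entry), so rank(O) ≤ 2.
The 2×2 minor from rows 1, 2, columns 1, 2 is 3·(-27) - 9·3 = -81 - 27 = -108 ≠ 0, so rank(O) = 2.
rank(O) = 2 < n = 3, so the pair (A, C) is not completely observable.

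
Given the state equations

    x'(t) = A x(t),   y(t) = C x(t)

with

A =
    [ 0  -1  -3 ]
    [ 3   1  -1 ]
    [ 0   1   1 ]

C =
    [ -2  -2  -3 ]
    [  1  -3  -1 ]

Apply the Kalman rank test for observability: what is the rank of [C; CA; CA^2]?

CA = [[-6, -3, 5], [-9, -5, -1]]
CA^2 = [[-9, 8, 26], [-15, 3, 31]]
Observability matrix O = [C; CA; CA^2] = [[-2, -2, -3], [1, -3, -1], [-6, -3, 5], [-9, -5, -1], [-9, 8, 26], [-15, 3, 31]]
Take the 3×3 submatrix of O formed by rows 1, 2, 3: [[-2, -2, -3], [1, -3, -1], [-6, -3, 5]]. Its determinant is (-2)·((-3)·5 - (-1)·(-3)) - (-2)·(1·5 - (-1)·(-6)) + (-3)·(1·(-3) - (-3)·(-6)) = (-2)·(-18) - (-2)·(-1) + (-3)·(-21) = 97 ≠ 0.
So rank(O) ≥ 3; since O has 3 columns, rank(O) = 3.
rank(O) = 3 = n, so the pair (A, C) is completely observable.

3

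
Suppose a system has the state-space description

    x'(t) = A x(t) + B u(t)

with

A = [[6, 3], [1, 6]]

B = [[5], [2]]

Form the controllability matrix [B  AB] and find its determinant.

AB = [[36], [17]]
Controllability matrix C = [B  AB] = [[5, 36], [2, 17]]
det(C) = 5·17 - 36·2 = 85 - 72 = 13
Since det(C) ≠ 0, rank(C) = 2 and the system is completely controllable.

13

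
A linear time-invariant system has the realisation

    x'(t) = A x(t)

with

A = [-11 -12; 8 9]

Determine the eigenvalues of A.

det(sI - A) = s^2 - (tr A)s + det A, with tr A = (-11) + 9 = -2 and det A = (-11)·9 - (-12)·8 = -99 - (-96) = -3.
So p(s) = det(sI - A) = s^2 + 2s - 3.
Factor s^2 + 2s - 3: two numbers with sum -2 and product -3 are 1 and -3, so s^2 + 2s - 3 = (s - 1)(s + 3).
Hence p(s) = (s - 1) (s + 3), with roots -3, 1.
At least one eigenvalue has non-negative real part, so the system is not asymptotically stable.

-3, 1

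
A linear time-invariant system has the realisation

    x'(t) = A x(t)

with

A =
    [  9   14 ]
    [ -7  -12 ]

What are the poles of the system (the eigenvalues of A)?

det(sI - A) = s^2 - (tr A)s + det A, with tr A = 9 + (-12) = -3 and det A = 9·(-12) - 14·(-7) = -108 - (-98) = -10.
So p(s) = det(sI - A) = s^2 + 3s - 10.
Factor s^2 + 3s - 10: two numbers with sum -3 and product -10 are 2 and -5, so s^2 + 3s - 10 = (s - 2)(s + 5).
Hence p(s) = (s - 2) (s + 5), with roots -5, 2.
At least one eigenvalue has non-negative real part, so the system is not asymptotically stable.

-5, 2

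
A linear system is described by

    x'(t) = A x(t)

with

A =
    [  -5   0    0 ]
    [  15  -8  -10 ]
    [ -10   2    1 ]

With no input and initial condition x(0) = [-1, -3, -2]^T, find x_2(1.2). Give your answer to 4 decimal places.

0.2332

det(sI - A) = s^3 - (tr A)s^2 + (M11 + M22 + M33)s - det A, where Mii is the 2×2 principal minor of A obtained by deleting row i and column i.
tr A = (-5) + (-8) + 1 = -12; M11 = (-8)·1 - (-10)·2 = -8 - (-20) = 12; M22 = (-5)·1 - 0·(-10) = -5 - 0 = -5; M33 = (-5)·(-8) - 0·15 = 40 - 0 = 40; sum of minors = 47.
det A = (-5)·((-8)·1 - (-10)·2) - 0·(15·1 - (-10)·(-10)) + 0·(15·2 - (-8)·(-10)) = (-5)·12 - 0·(-85) + 0·(-50) = -60.
So p(s) = det(sI - A) = s^3 + 12s^2 + 47s + 60.
Rational-root test: any integer root divides 60. Testing small divisors, s = -3 works: p(-3) = -27 + 108 + (-141) + 60 = 0, so (s + 3) is a factor.
Dividing, p(s) = (s + 3)(s^2 + 9s + 20).
Factor s^2 + 9s + 20: two numbers with sum -9 and product 20 are -4 and -5, so s^2 + 9s + 20 = (s + 4)(s + 5).
Hence p(s) = (s + 3) (s + 4) (s + 5), with roots -5, -4, -3.
The eigenvalues -5, -4, -3 are distinct and real, so A is diagonalisable and x(t) = e^{At} x(0) = V diag(e^{λ_i t}) V^{-1} x(0), where the columns of V are the eigenvectors.
λ = -5: A - (-5)I = [[0, 0, 0], [15, -3, -10], [-10, 2, 6]]. v must be orthogonal to every row; (row 2) × (row 3) = [2, 10, 0], so take v_1 = [1, 5, 0]^T.
λ = -4: A - (-4)I = [[-1, 0, 0], [15, -4, -10], [-10, 2, 5]]. v must be orthogonal to every row; (row 1) × (row 2) = [0, -10, 4], so take v_2 = [0, 5, -2]^T.
λ = -3: A - (-3)I = [[-2, 0, 0], [15, -5, -10], [-10, 2, 4]]. v must be orthogonal to every row; (row 1) × (row 2) = [0, -20, 10], so take v_3 = [0, -2, 1]^T.
V = [v_1 v_2 v_3] = [[1, 0, 0], [5, 5, -2], [0, -2, 1]] has det V = 1, so V^{-1} = adj(V)/det V = [[1, 0, 0], [-5, 1, 2], [-10, 2, 5]].
Modal coordinates z(0) = V^{-1} x(0): 1·(-1) + 0·(-3) + 0·(-2) = -1; (-5)·(-1) + 1·(-3) + 2·(-2) = -2; (-10)·(-1) + 2·(-3) + 5·(-2) = -6; so z(0) = [-1, -2, -6]^T.
x_2(t) = Σ_i (v_i)_2 · z_i(0) · e^{λ_i t} (row 2 of V times the modal terms).
x_2(1.2) = 5·(-1)·e^{-5·1.2} + 5·(-2)·e^{-4·1.2} + (-2)·(-6)·e^{-3·1.2} = (-5)·0.002479 + (-10)·0.008230 + 12·0.027324 = 0.2332.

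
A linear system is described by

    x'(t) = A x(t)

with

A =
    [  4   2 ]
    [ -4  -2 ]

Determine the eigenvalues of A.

det(sI - A) = s^2 - (tr A)s + det A, with tr A = 4 + (-2) = 2 and det A = 4·(-2) - 2·(-4) = -8 - (-8) = 0.
So p(s) = det(sI - A) = s^2 - 2s.
Factor s^2 - 2s: two numbers with sum 2 and product 0 are 2 and 0, so s^2 - 2s = s(s - 2).
Hence p(s) = s (s - 2), with roots 0, 2.
At least one eigenvalue has non-negative real part, so the system is not asymptotically stable.

0, 2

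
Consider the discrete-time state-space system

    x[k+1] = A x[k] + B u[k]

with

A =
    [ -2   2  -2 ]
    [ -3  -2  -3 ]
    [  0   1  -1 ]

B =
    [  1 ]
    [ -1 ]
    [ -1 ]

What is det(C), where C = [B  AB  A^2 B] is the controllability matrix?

AB = [[-2], [2], [0]]
A^2B = [[8], [2], [2]]
Controllability matrix C = [B  AB  A^2B] = [[1, -2, 8], [-1, 2, 2], [-1, 0, 2]]
Expanding along the first row, det(C) = 1·(2·2 - 2·0) - (-2)·((-1)·2 - 2·(-1)) + 8·((-1)·0 - 2·(-1)) = 1·4 - (-2)·0 + 8·2 = 20
Since det(C) ≠ 0, rank(C) = 3 and the system is completely controllable.

20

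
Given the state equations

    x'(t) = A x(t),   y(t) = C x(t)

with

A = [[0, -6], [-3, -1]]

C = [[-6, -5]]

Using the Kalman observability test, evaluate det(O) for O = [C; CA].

-171

CA = [[15, 41]]
Observability matrix O = [C; CA] = [[-6, -5], [15, 41]]
det(O) = (-6)·41 - (-5)·15 = -246 - (-75) = -171
Since det(O) ≠ 0, rank(O) = 2 and the system is completely observable.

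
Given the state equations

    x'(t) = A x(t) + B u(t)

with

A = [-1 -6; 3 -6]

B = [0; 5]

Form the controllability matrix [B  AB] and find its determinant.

150

AB = [[-30], [-30]]
Controllability matrix C = [B  AB] = [[0, -30], [5, -30]]
det(C) = 0·(-30) - (-30)·5 = 0 - (-150) = 150
Since det(C) ≠ 0, rank(C) = 2 and the system is completely controllable.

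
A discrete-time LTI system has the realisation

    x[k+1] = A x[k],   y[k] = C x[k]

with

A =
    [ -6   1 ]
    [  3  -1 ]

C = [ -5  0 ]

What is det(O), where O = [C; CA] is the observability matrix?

25

CA = [[30, -5]]
Observability matrix O = [C; CA] = [[-5, 0], [30, -5]]
det(O) = (-5)·(-5) - 0·30 = 25 - 0 = 25
Since det(O) ≠ 0, rank(O) = 2 and the system is completely observable.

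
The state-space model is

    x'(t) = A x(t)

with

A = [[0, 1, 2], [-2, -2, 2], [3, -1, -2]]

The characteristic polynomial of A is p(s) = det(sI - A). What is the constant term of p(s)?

-18

Expand det(sI - A) for the 3×3 matrix.
p(s) = s^3 + 4s^2 + 2s - 18.
(Check: constant term = det(-A) = (-1)^3 det A = -18; coefficient of s^2 = -tr A = 4.)
The constant term is -18.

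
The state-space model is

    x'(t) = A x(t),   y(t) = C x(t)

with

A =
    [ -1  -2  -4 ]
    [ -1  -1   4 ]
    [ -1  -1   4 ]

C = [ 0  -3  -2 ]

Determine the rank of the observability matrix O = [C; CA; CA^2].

3

CA = [[5, 5, -20]]
CA^2 = [[10, 5, -80]]
Observability matrix O = [C; CA; CA^2] = [[0, -3, -2], [5, 5, -20], [10, 5, -80]]
det(O) = 0·(5·(-80) - (-20)·5) - (-3)·(5·(-80) - (-20)·10) + (-2)·(5·5 - 5·10) = 0·(-300) - (-3)·(-200) + (-2)·(-25) = -550 ≠ 0, so rank(O) = 3.
rank(O) = 3 = n, so the pair (A, C) is completely observable.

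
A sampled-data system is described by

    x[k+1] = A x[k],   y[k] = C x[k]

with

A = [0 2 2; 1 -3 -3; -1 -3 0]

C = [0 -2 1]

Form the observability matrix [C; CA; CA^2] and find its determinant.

CA = [[-3, 3, 6]]
CA^2 = [[-3, -33, -15]]
Observability matrix O = [C; CA; CA^2] = [[0, -2, 1], [-3, 3, 6], [-3, -33, -15]]
Expanding along the first row, det(O) = 0·(3·(-15) - 6·(-33)) - (-2)·((-3)·(-15) - 6·(-3)) + 1·((-3)·(-33) - 3·(-3)) = 0·153 - (-2)·63 + 1·108 = 234
Since det(O) ≠ 0, rank(O) = 3 and the system is completely observable.

234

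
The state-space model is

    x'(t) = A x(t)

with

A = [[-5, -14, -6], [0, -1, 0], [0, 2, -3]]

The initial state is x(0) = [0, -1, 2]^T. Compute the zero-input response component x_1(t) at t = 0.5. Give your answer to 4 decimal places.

det(sI - A) = s^3 - (tr A)s^2 + (M11 + M22 + M33)s - det A, where Mii is the 2×2 principal minor of A obtained by deleting row i and column i.
tr A = (-5) + (-1) + (-3) = -9; M11 = (-1)·(-3) - 0·2 = 3 - 0 = 3; M22 = (-5)·(-3) - (-6)·0 = 15 - 0 = 15; M33 = (-5)·(-1) - (-14)·0 = 5 - 0 = 5; sum of minors = 23.
det A = (-5)·((-1)·(-3) - 0·2) - (-14)·(0·(-3) - 0·0) + (-6)·(0·2 - (-1)·0) = (-5)·3 - (-14)·0 + (-6)·0 = -15.
So p(s) = det(sI - A) = s^3 + 9s^2 + 23s + 15.
Rational-root test: any integer root divides 15. Testing small divisors, s = -1 works: p(-1) = -1 + 9 + (-23) + 15 = 0, so (s + 1) is a factor.
Dividing, p(s) = (s + 1)(s^2 + 8s + 15).
Factor s^2 + 8s + 15: two numbers with sum -8 and product 15 are -3 and -5, so s^2 + 8s + 15 = (s + 3)(s + 5).
Hence p(s) = (s + 1) (s + 3) (s + 5), with roots -5, -3, -1.
The eigenvalues -5, -3, -1 are distinct and real, so A is diagonalisable and x(t) = e^{At} x(0) = V diag(e^{λ_i t}) V^{-1} x(0), where the columns of V are the eigenvectors.
λ = -5: A - (-5)I = [[0, -14, -6], [0, 4, 0], [0, 2, 2]]. v must be orthogonal to every row; (row 1) × (row 2) = [24, 0, 0], so take v_1 = [-1, 0, 0]^T.
λ = -3: A - (-3)I = [[-2, -14, -6], [0, 2, 0], [0, 2, 0]]. v must be orthogonal to every row; (row 1) × (row 2) = [12, 0, -4], so take v_2 = [3, 0, -1]^T.
λ = -1: A - (-1)I = [[-4, -14, -6], [0, 0, 0], [0, 2, -2]]. v must be orthogonal to every row; (row 1) × (row 3) = [40, -8, -8], so take v_3 = [5, -1, -1]^T.
V = [v_1 v_2 v_3] = [[-1, 3, 5], [0, 0, -1], [0, -1, -1]] has det V = 1, so V^{-1} = adj(V)/det V = [[-1, -2, -3], [0, 1, -1], [0, -1, 0]].
Modal coordinates z(0) = V^{-1} x(0): (-1)·0 + (-2)·(-1) + (-3)·2 = -4; 0·0 + 1·(-1) + (-1)·2 = -3; 0·0 + (-1)·(-1) + 0·2 = 1; so z(0) = [-4, -3, 1]^T.
x_1(t) = Σ_i (v_i)_1 · z_i(0) · e^{λ_i t} (row 1 of V times the modal terms).
x_1(0.5) = (-1)·(-4)·e^{-5·0.5} + 3·(-3)·e^{-3·0.5} + 5·1·e^{-1·0.5} = 4·0.082085 + (-9)·0.223130 + 5·0.606531 = 1.3528.

1.3528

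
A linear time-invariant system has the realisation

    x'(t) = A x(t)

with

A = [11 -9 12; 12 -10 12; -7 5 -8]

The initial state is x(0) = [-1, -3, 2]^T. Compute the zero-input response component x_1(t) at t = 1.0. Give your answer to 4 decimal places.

2.4361

det(sI - A) = s^3 - (tr A)s^2 + (M11 + M22 + M33)s - det A, where Mii is the 2×2 principal minor of A obtained by deleting row i and column i.
tr A = 11 + (-10) + (-8) = -7; M11 = (-10)·(-8) - 12·5 = 80 - 60 = 20; M22 = 11·(-8) - 12·(-7) = -88 - (-84) = -4; M33 = 11·(-10) - (-9)·12 = -110 - (-108) = -2; sum of minors = 14.
det A = 11·((-10)·(-8) - 12·5) - (-9)·(12·(-8) - 12·(-7)) + 12·(12·5 - (-10)·(-7)) = 11·20 - (-9)·(-12) + 12·(-10) = -8.
So p(s) = det(sI - A) = s^3 + 7s^2 + 14s + 8.
Rational-root test: any integer root divides 8. Testing small divisors, s = -1 works: p(-1) = -1 + 7 + (-14) + 8 = 0, so (s + 1) is a factor.
Dividing, p(s) = (s + 1)(s^2 + 6s + 8).
Factor s^2 + 6s + 8: two numbers with sum -6 and product 8 are -2 and -4, so s^2 + 6s + 8 = (s + 2)(s + 4).
Hence p(s) = (s + 1) (s + 2) (s + 4), with roots -4, -2, -1.
The eigenvalues -4, -2, -1 are distinct and real, so A is diagonalisable and x(t) = e^{At} x(0) = V diag(e^{λ_i t}) V^{-1} x(0), where the columns of V are the eigenvectors.
λ = -4: A - (-4)I = [[15, -9, 12], [12, -6, 12], [-7, 5, -4]]. v must be orthogonal to every row; (row 1) × (row 2) = [-36, -36, 18], so take v_1 = [-2, -2, 1]^T.
λ = -2: A - (-2)I = [[13, -9, 12], [12, -8, 12], [-7, 5, -6]]. v must be orthogonal to every row; (row 1) × (row 2) = [-12, -12, 4], so take v_2 = [-3, -3, 1]^T.
λ = -1: A - (-1)I = [[12, -9, 12], [12, -9, 12], [-7, 5, -7]]. v must be orthogonal to every row; (row 1) × (row 3) = [3, 0, -3], so take v_3 = [1, 0, -1]^T.
V = [v_1 v_2 v_3] = [[-2, -3, 1], [-2, -3, 0], [1, 1, -1]] has det V = 1, so V^{-1} = adj(V)/det V = [[3, -2, 3], [-2, 1, -2], [1, -1, 0]].
Modal coordinates z(0) = V^{-1} x(0): 3·(-1) + (-2)·(-3) + 3·2 = 9; (-2)·(-1) + 1·(-3) + (-2)·2 = -5; 1·(-1) + (-1)·(-3) + 0·2 = 2; so z(0) = [9, -5, 2]^T.
x_1(t) = Σ_i (v_i)_1 · z_i(0) · e^{λ_i t} (row 1 of V times the modal terms).
x_1(1.0) = (-2)·9·e^{-4·1.0} + (-3)·(-5)·e^{-2·1.0} + 1·2·e^{-1·1.0} = (-18)·0.018316 + 15·0.135335 + 2·0.367879 = 2.4361.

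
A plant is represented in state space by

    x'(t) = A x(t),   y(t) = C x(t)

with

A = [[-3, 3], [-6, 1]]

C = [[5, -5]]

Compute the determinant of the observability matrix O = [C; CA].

125

CA = [[15, 10]]
Observability matrix O = [C; CA] = [[5, -5], [15, 10]]
det(O) = 5·10 - (-5)·15 = 50 - (-75) = 125
Since det(O) ≠ 0, rank(O) = 2 and the system is completely observable.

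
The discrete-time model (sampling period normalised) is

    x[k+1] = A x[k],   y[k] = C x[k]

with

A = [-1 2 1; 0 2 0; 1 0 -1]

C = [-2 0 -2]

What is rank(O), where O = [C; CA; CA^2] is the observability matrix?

CA = [[0, -4, 0]]
CA^2 = [[0, -8, 0]]
Observability matrix O = [C; CA; CA^2] = [[-2, 0, -2], [0, -4, 0], [0, -8, 0]]
The columns c1, c2, c3 of O are linearly dependent: -c1 + c3 = 0 (check each entry), so rank(O) ≤ 2.
The 2×2 minor from rows 1, 2, columns 1, 2 is (-2)·(-4) - 0·0 = 8 - 0 = 8 ≠ 0, so rank(O) = 2.
rank(O) = 2 < n = 3, so the pair (A, C) is not completely observable.

2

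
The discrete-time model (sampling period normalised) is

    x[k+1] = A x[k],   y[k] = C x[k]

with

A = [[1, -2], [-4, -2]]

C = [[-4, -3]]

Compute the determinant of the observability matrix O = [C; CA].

CA = [[8, 14]]
Observability matrix O = [C; CA] = [[-4, -3], [8, 14]]
det(O) = (-4)·14 - (-3)·8 = -56 - (-24) = -32
Since det(O) ≠ 0, rank(O) = 2 and the system is completely observable.

-32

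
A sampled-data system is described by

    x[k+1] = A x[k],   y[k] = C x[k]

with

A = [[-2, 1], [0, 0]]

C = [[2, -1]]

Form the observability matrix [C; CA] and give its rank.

1

CA = [[-4, 2]]
Observability matrix O = [C; CA] = [[2, -1], [-4, 2]]
Every row of O is a scalar multiple of row 1 = [2, -1] (multipliers 1, -2), so the rows span a one-dimensional space.
O ≠ 0, hence rank(O) = 1.
rank(O) = 1 < n = 2, so the pair (A, C) is not completely observable.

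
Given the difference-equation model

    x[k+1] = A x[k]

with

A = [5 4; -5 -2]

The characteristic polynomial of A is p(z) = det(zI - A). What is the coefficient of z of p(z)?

-3

For a 2×2 matrix, det(zI - A) = z^2 - (tr A)z + det A.
tr A = 3, det A = 10.
So p(z) = z^2 - 3z + 10.
The coefficient of z is -3.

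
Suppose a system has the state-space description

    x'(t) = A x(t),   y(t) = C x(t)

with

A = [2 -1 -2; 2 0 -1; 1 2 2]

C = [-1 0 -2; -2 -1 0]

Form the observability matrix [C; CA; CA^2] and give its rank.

CA = [[-4, -3, -2], [-6, 2, 5]]
CA^2 = [[-16, 0, 7], [-3, 16, 20]]
Observability matrix O = [C; CA; CA^2] = [[-1, 0, -2], [-2, -1, 0], [-4, -3, -2], [-6, 2, 5], [-16, 0, 7], [-3, 16, 20]]
Take the 3×3 submatrix of O formed by rows 1, 2, 3: [[-1, 0, -2], [-2, -1, 0], [-4, -3, -2]]. Its determinant is (-1)·((-1)·(-2) - 0·(-3)) - 0·((-2)·(-2) - 0·(-4)) + (-2)·((-2)·(-3) - (-1)·(-4)) = (-1)·2 - 0·4 + (-2)·2 = -6 ≠ 0.
So rank(O) ≥ 3; since O has 3 columns, rank(O) = 3.
rank(O) = 3 = n, so the pair (A, C) is completely observable.

3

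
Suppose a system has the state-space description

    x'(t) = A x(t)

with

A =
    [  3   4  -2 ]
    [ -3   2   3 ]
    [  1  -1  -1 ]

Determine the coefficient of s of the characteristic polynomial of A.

Expand det(sI - A) for the 3×3 matrix.
p(s) = s^3 - 4s^2 + 18s - 1.
(Check: constant term = det(-A) = (-1)^3 det A = -1; coefficient of s^2 = -tr A = -4.)
The coefficient of s is 18.

18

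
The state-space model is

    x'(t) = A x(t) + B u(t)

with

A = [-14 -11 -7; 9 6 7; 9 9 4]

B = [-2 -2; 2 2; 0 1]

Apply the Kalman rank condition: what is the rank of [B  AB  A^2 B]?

AB = [[6, -1], [-6, 1], [0, 4]]
A^2B = [[-18, -25], [18, 25], [0, 16]]
Controllability matrix C = [B  AB  A^2B] = [[-2, -2, 6, -1, -18, -25], [2, 2, -6, 1, 18, 25], [0, 1, 0, 4, 0, 16]]
The rows r1, r2, r3 of C are linearly dependent: r1 + r2 = 0 (check each entry), so rank(C) ≤ 2.
The 2×2 minor from rows 1, 3, columns 1, 2 is (-2)·1 - (-2)·0 = -2 - 0 = -2 ≠ 0, so rank(C) = 2.
rank(C) = 2 < n = 3, so the pair (A, B) is not completely controllable.

2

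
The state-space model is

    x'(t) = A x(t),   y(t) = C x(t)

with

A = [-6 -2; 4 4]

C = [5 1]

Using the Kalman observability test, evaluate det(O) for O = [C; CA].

-4

CA = [[-26, -6]]
Observability matrix O = [C; CA] = [[5, 1], [-26, -6]]
det(O) = 5·(-6) - 1·(-26) = -30 - (-26) = -4
Since det(O) ≠ 0, rank(O) = 2 and the system is completely observable.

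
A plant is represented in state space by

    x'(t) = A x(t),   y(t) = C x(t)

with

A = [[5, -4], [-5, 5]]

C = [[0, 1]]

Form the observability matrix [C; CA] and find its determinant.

5

CA = [[-5, 5]]
Observability matrix O = [C; CA] = [[0, 1], [-5, 5]]
det(O) = 0·5 - 1·(-5) = 0 - (-5) = 5
Since det(O) ≠ 0, rank(O) = 2 and the system is completely observable.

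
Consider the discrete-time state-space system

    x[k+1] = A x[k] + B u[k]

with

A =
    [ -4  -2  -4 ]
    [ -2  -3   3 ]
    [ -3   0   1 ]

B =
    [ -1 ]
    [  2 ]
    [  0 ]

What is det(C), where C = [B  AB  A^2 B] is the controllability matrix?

AB = [[0], [-4], [3]]
A^2B = [[-4], [21], [3]]
Controllability matrix C = [B  AB  A^2B] = [[-1, 0, -4], [2, -4, 21], [0, 3, 3]]
Expanding along the first row, det(C) = (-1)·((-4)·3 - 21·3) - 0·(2·3 - 21·0) + (-4)·(2·3 - (-4)·0) = (-1)·(-75) - 0·6 + (-4)·6 = 51
Since det(C) ≠ 0, rank(C) = 3 and the system is completely controllable.

51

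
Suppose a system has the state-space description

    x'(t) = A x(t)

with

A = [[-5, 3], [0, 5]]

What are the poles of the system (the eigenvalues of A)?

det(sI - A) = s^2 - (tr A)s + det A, with tr A = (-5) + 5 = 0 and det A = (-5)·5 - 3·0 = -25 - 0 = -25.
So p(s) = det(sI - A) = s^2 - 25.
Factor s^2 - 25: two numbers with sum 0 and product -25 are 5 and -5, so s^2 - 25 = (s - 5)(s + 5).
Hence p(s) = (s - 5) (s + 5), with roots -5, 5.
At least one eigenvalue has non-negative real part, so the system is not asymptotically stable.

-5, 5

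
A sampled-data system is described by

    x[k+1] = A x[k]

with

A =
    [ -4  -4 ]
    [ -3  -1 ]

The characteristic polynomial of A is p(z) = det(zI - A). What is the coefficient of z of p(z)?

5

For a 2×2 matrix, det(zI - A) = z^2 - (tr A)z + det A.
tr A = -5, det A = -8.
So p(z) = z^2 + 5z - 8.
The coefficient of z is 5.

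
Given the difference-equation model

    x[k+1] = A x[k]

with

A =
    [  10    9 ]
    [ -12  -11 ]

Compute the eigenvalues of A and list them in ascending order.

det(zI - A) = z^2 - (tr A)z + det A, with tr A = 10 + (-11) = -1 and det A = 10·(-11) - 9·(-12) = -110 - (-108) = -2.
So p(z) = det(zI - A) = z^2 + z - 2.
Factor z^2 + z - 2: two numbers with sum -1 and product -2 are 1 and -2, so z^2 + z - 2 = (z - 1)(z + 2).
Hence p(z) = (z - 1) (z + 2), with roots -2, 1.

-2, 1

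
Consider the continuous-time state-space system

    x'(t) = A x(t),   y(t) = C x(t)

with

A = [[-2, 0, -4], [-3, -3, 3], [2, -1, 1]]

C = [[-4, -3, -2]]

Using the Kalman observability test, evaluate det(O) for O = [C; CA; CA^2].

-45

CA = [[13, 11, 5]]
CA^2 = [[-49, -38, -14]]
Observability matrix O = [C; CA; CA^2] = [[-4, -3, -2], [13, 11, 5], [-49, -38, -14]]
Expanding along the first row, det(O) = (-4)·(11·(-14) - 5·(-38)) - (-3)·(13·(-14) - 5·(-49)) + (-2)·(13·(-38) - 11·(-49)) = (-4)·36 - (-3)·63 + (-2)·45 = -45
Since det(O) ≠ 0, rank(O) = 3 and the system is completely observable.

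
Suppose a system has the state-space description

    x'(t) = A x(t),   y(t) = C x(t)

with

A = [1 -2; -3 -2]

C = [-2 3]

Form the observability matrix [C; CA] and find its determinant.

37

CA = [[-11, -2]]
Observability matrix O = [C; CA] = [[-2, 3], [-11, -2]]
det(O) = (-2)·(-2) - 3·(-11) = 4 - (-33) = 37
Since det(O) ≠ 0, rank(O) = 2 and the system is completely observable.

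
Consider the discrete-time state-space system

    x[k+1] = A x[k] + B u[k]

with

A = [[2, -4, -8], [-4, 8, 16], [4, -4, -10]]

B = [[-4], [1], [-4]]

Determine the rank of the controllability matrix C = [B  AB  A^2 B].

AB = [[20], [-40], [20]]
A^2B = [[40], [-80], [40]]
Controllability matrix C = [B  AB  A^2B] = [[-4, 20, 40], [1, -40, -80], [-4, 20, 40]]
The rows r1, r2, r3 of C are linearly dependent: -r1 + r3 = 0 (check each entry), so rank(C) ≤ 2.
The 2×2 minor from rows 1, 2, columns 1, 2 is (-4)·(-40) - 20·1 = 160 - 20 = 140 ≠ 0, so rank(C) = 2.
rank(C) = 2 < n = 3, so the pair (A, B) is not completely controllable.

2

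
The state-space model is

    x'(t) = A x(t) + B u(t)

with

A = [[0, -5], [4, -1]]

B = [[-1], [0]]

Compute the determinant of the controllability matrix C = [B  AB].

AB = [[0], [-4]]
Controllability matrix C = [B  AB] = [[-1, 0], [0, -4]]
det(C) = (-1)·(-4) - 0·0 = 4 - 0 = 4
Since det(C) ≠ 0, rank(C) = 2 and the system is completely controllable.

4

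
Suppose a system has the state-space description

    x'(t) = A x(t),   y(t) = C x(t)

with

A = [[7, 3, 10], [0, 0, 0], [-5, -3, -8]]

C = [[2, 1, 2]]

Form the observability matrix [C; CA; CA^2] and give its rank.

2

CA = [[4, 0, 4]]
CA^2 = [[8, 0, 8]]
Observability matrix O = [C; CA; CA^2] = [[2, 1, 2], [4, 0, 4], [8, 0, 8]]
The columns c1, c2, c3 of O are linearly dependent: -c1 + c3 = 0 (check each entry), so rank(O) ≤ 2.
The 2×2 minor from rows 1, 2, columns 1, 2 is 2·0 - 1·4 = 0 - 4 = -4 ≠ 0, so rank(O) = 2.
rank(O) = 2 < n = 3, so the pair (A, C) is not completely observable.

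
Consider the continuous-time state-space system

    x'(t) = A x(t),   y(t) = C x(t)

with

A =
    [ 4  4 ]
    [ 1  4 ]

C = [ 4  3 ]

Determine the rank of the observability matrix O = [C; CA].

2

CA = [[19, 28]]
Observability matrix O = [C; CA] = [[4, 3], [19, 28]]
det(O) = 4·28 - 3·19 = 112 - 57 = 55 ≠ 0, so rank(O) = 2.
rank(O) = 2 = n, so the pair (A, C) is completely observable.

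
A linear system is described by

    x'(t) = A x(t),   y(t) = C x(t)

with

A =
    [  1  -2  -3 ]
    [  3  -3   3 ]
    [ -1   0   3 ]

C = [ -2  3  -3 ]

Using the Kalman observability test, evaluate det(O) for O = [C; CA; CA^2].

CA = [[10, -5, 6]]
CA^2 = [[-11, -5, -27]]
Observability matrix O = [C; CA; CA^2] = [[-2, 3, -3], [10, -5, 6], [-11, -5, -27]]
Expanding along the first row, det(O) = (-2)·((-5)·(-27) - 6·(-5)) - 3·(10·(-27) - 6·(-11)) + (-3)·(10·(-5) - (-5)·(-11)) = (-2)·165 - 3·(-204) + (-3)·(-105) = 597
Since det(O) ≠ 0, rank(O) = 3 and the system is completely observable.

597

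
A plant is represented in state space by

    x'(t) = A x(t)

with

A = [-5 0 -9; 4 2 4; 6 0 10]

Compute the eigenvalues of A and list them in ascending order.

det(sI - A) = s^3 - (tr A)s^2 + (M11 + M22 + M33)s - det A, where Mii is the 2×2 principal minor of A obtained by deleting row i and column i.
tr A = (-5) + 2 + 10 = 7; M11 = 2·10 - 4·0 = 20 - 0 = 20; M22 = (-5)·10 - (-9)·6 = -50 - (-54) = 4; M33 = (-5)·2 - 0·4 = -10 - 0 = -10; sum of minors = 14.
det A = (-5)·(2·10 - 4·0) - 0·(4·10 - 4·6) + (-9)·(4·0 - 2·6) = (-5)·20 - 0·16 + (-9)·(-12) = 8.
So p(s) = det(sI - A) = s^3 - 7s^2 + 14s - 8.
Rational-root test: any integer root divides -8. Testing small divisors, s = 1 works: p(1) = 1 + (-7) + 14 + (-8) = 0, so (s - 1) is a factor.
Dividing, p(s) = (s - 1)(s^2 - 6s + 8).
Factor s^2 - 6s + 8: two numbers with sum 6 and product 8 are 4 and 2, so s^2 - 6s + 8 = (s - 4)(s - 2).
Hence p(s) = (s - 4) (s - 2) (s - 1), with roots 1, 2, 4.
At least one eigenvalue has non-negative real part, so the system is not asymptotically stable.

1, 2, 4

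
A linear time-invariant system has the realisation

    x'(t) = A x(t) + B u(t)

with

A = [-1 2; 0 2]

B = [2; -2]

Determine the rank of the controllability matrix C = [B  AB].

2

AB = [[-6], [-4]]
Controllability matrix C = [B  AB] = [[2, -6], [-2, -4]]
det(C) = 2·(-4) - (-6)·(-2) = -8 - 12 = -20 ≠ 0, so rank(C) = 2.
rank(C) = 2 = n, so the pair (A, B) is completely controllable.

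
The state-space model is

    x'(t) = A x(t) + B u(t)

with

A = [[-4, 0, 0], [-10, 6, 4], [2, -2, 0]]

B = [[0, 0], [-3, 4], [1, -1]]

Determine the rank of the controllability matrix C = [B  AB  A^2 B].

AB = [[0, 0], [-14, 20], [6, -8]]
A^2B = [[0, 0], [-60, 88], [28, -40]]
Controllability matrix C = [B  AB  A^2B] = [[0, 0, 0, 0, 0, 0], [-3, 4, -14, 20, -60, 88], [1, -1, 6, -8, 28, -40]]
Row 1 of C is identically zero, so rank(C) ≤ 2.
The 2×2 minor from rows 2, 3, columns 1, 2 is (-3)·(-1) - 4·1 = 3 - 4 = -1 ≠ 0, so rank(C) = 2.
rank(C) = 2 < n = 3, so the pair (A, B) is not completely controllable.

2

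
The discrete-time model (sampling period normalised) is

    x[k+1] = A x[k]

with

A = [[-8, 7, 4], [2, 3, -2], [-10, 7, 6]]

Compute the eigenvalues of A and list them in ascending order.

-4, 2, 3

det(zI - A) = z^3 - (tr A)z^2 + (M11 + M22 + M33)z - det A, where Mii is the 2×2 principal minor of A obtained by deleting row i and column i.
tr A = (-8) + 3 + 6 = 1; M11 = 3·6 - (-2)·7 = 18 - (-14) = 32; M22 = (-8)·6 - 4·(-10) = -48 - (-40) = -8; M33 = (-8)·3 - 7·2 = -24 - 14 = -38; sum of minors = -14.
det A = (-8)·(3·6 - (-2)·7) - 7·(2·6 - (-2)·(-10)) + 4·(2·7 - 3·(-10)) = (-8)·32 - 7·(-8) + 4·44 = -24.
So p(z) = det(zI - A) = z^3 - z^2 - 14z + 24.
Rational-root test: any integer root divides 24. Testing small divisors, z = 2 works: p(2) = 8 + (-4) + (-28) + 24 = 0, so (z - 2) is a factor.
Dividing, p(z) = (z - 2)(z^2 + z - 12).
Factor z^2 + z - 12: two numbers with sum -1 and product -12 are 3 and -4, so z^2 + z - 12 = (z - 3)(z + 4).
Hence p(z) = (z - 3) (z - 2) (z + 4), with roots -4, 2, 3.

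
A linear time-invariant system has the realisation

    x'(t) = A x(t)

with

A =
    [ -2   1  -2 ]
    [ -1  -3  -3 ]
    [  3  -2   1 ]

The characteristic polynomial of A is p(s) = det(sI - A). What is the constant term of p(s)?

Expand det(sI - A) for the 3×3 matrix.
p(s) = s^3 + 4s^2 + 2s + 12.
(Check: constant term = det(-A) = (-1)^3 det A = 12; coefficient of s^2 = -tr A = 4.)
The constant term is 12.

12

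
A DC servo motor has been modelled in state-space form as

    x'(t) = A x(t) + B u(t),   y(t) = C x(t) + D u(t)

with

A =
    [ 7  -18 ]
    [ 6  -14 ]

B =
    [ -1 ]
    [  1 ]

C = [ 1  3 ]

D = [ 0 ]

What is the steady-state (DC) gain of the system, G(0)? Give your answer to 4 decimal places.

G(0) = C(-A)^{-1}B + D = -C A^{-1} B + D.
det A = 10, so A^{-1} = (1/10)·adj(A) = [[-7/5, 9/5], [-3/5, 7/10]]
A^{-1} B = [16/5, 13/10]^T
C A^{-1} B = 71/10
G(0) = D - C A^{-1} B = 0 - (71/10) = -71/10 ≈ -7.1000

-7.1000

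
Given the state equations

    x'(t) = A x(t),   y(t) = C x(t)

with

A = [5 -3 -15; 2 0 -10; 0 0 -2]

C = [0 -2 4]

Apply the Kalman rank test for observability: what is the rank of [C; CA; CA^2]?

CA = [[-4, 0, 12]]
CA^2 = [[-20, 12, 36]]
Observability matrix O = [C; CA; CA^2] = [[0, -2, 4], [-4, 0, 12], [-20, 12, 36]]
The columns c1, c2, c3 of O are linearly dependent: 3·c1 + 2·c2 + c3 = 0 (check each entry), so rank(O) ≤ 2.
The 2×2 minor from rows 1, 2, columns 1, 2 is 0·0 - (-2)·(-4) = 0 - 8 = -8 ≠ 0, so rank(O) = 2.
rank(O) = 2 < n = 3, so the pair (A, C) is not completely observable.

2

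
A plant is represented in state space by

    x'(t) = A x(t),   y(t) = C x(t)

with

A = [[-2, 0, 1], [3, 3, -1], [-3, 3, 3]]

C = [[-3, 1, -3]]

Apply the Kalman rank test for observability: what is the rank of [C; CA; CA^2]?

3

CA = [[18, -6, -13]]
CA^2 = [[-15, -57, -15]]
Observability matrix O = [C; CA; CA^2] = [[-3, 1, -3], [18, -6, -13], [-15, -57, -15]]
det(O) = (-3)·((-6)·(-15) - (-13)·(-57)) - 1·(18·(-15) - (-13)·(-15)) + (-3)·(18·(-57) - (-6)·(-15)) = (-3)·(-651) - 1·(-465) + (-3)·(-1116) = 5766 ≠ 0, so rank(O) = 3.
rank(O) = 3 = n, so the pair (A, C) is completely observable.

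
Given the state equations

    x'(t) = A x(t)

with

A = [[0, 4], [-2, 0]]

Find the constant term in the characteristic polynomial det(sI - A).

For a 2×2 matrix, det(sI - A) = s^2 - (tr A)s + det A.
tr A = 0, det A = 8.
So p(s) = s^2 + 8.
The constant term is 8.

8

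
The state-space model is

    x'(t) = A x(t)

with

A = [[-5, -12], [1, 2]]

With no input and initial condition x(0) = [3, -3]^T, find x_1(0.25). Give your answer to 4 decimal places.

6.4709

det(sI - A) = s^2 - (tr A)s + det A, with tr A = (-5) + 2 = -3 and det A = (-5)·2 - (-12)·1 = -10 - (-12) = 2.
So p(s) = det(sI - A) = s^2 + 3s + 2.
Factor s^2 + 3s + 2: two numbers with sum -3 and product 2 are -1 and -2, so s^2 + 3s + 2 = (s + 1)(s + 2).
Hence p(s) = (s + 1) (s + 2), with roots -2, -1.
The eigenvalues -2, -1 are distinct and real, so A is diagonalisable and x(t) = e^{At} x(0) = V diag(e^{λ_i t}) V^{-1} x(0), where the columns of V are the eigenvectors.
λ = -2: A - (-2)I = [[-3, -12], [1, 4]]. Row 1 gives (-3)·v1 + (-12)·v2 = 0, so take v_1 = [4, -1]^T.
λ = -1: A - (-1)I = [[-4, -12], [1, 3]]. Row 1 gives (-4)·v1 + (-12)·v2 = 0, so take v_2 = [-3, 1]^T.
V = [v_1 v_2] = [[4, -3], [-1, 1]] has det V = 1, so V^{-1} = adj(V)/det V = [[1, 3], [1, 4]].
Modal coordinates z(0) = V^{-1} x(0): 1·3 + 3·(-3) = -6; 1·3 + 4·(-3) = -9; so z(0) = [-6, -9]^T.
x_1(t) = Σ_i (v_i)_1 · z_i(0) · e^{λ_i t} (row 1 of V times the modal terms).
x_1(0.25) = 4·(-6)·e^{-2·0.25} + (-3)·(-9)·e^{-1·0.25} = (-24)·0.606531 + 27·0.778801 = 6.4709.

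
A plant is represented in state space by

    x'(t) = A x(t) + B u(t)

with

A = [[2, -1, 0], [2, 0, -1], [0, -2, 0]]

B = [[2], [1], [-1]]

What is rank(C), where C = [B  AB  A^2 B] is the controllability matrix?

AB = [[3], [5], [-2]]
A^2B = [[1], [8], [-10]]
Controllability matrix C = [B  AB  A^2B] = [[2, 3, 1], [1, 5, 8], [-1, -2, -10]]
det(C) = 2·(5·(-10) - 8·(-2)) - 3·(1·(-10) - 8·(-1)) + 1·(1·(-2) - 5·(-1)) = 2·(-34) - 3·(-2) + 1·3 = -59 ≠ 0, so rank(C) = 3.
rank(C) = 3 = n, so the pair (A, B) is completely controllable.

3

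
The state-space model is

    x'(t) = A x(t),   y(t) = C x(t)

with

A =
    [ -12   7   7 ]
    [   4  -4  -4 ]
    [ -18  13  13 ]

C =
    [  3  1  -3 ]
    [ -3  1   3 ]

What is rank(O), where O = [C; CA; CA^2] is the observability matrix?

2

CA = [[22, -22, -22], [-14, 14, 14]]
CA^2 = [[44, -44, -44], [-28, 28, 28]]
Observability matrix O = [C; CA; CA^2] = [[3, 1, -3], [-3, 1, 3], [22, -22, -22], [-14, 14, 14], [44, -44, -44], [-28, 28, 28]]
The columns c1, c2, c3 of O are linearly dependent: c1 + c3 = 0 (check each entry), so rank(O) ≤ 2.
The 2×2 minor from rows 1, 2, columns 1, 2 is 3·1 - 1·(-3) = 3 - (-3) = 6 ≠ 0, so rank(O) = 2.
rank(O) = 2 < n = 3, so the pair (A, C) is not completely observable.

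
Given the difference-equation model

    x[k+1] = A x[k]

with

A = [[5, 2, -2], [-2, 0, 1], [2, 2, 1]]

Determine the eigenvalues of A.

1, 2, 3

det(zI - A) = z^3 - (tr A)z^2 + (M11 + M22 + M33)z - det A, where Mii is the 2×2 principal minor of A obtained by deleting row i and column i.
tr A = 5 + 0 + 1 = 6; M11 = 0·1 - 1·2 = 0 - 2 = -2; M22 = 5·1 - (-2)·2 = 5 - (-4) = 9; M33 = 5·0 - 2·(-2) = 0 - (-4) = 4; sum of minors = 11.
det A = 5·(0·1 - 1·2) - 2·((-2)·1 - 1·2) + (-2)·((-2)·2 - 0·2) = 5·(-2) - 2·(-4) + (-2)·(-4) = 6.
So p(z) = det(zI - A) = z^3 - 6z^2 + 11z - 6.
Rational-root test: any integer root divides -6. Testing small divisors, z = 1 works: p(1) = 1 + (-6) + 11 + (-6) = 0, so (z - 1) is a factor.
Dividing, p(z) = (z - 1)(z^2 - 5z + 6).
Factor z^2 - 5z + 6: two numbers with sum 5 and product 6 are 3 and 2, so z^2 - 5z + 6 = (z - 3)(z - 2).
Hence p(z) = (z - 3) (z - 2) (z - 1), with roots 1, 2, 3.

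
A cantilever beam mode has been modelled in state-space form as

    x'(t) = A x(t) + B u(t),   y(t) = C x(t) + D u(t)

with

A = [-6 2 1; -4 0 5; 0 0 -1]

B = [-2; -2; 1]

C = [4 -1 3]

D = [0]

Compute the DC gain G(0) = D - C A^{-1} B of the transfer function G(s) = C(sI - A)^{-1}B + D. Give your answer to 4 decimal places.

3.2500

G(0) = C(-A)^{-1}B + D = -C A^{-1} B + D.
det A = -8, so A^{-1} = (1/-8)·adj(A) = [[0, -1/4, -5/4], [1/2, -3/4, -13/4], [0, 0, -1]]
A^{-1} B = [-3/4, -11/4, -1]^T
C A^{-1} B = -13/4
G(0) = D - C A^{-1} B = 0 - (-13/4) = 13/4 ≈ 3.2500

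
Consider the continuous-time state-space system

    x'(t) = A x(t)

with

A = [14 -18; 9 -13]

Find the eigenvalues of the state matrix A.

det(sI - A) = s^2 - (tr A)s + det A, with tr A = 14 + (-13) = 1 and det A = 14·(-13) - (-18)·9 = -182 - (-162) = -20.
So p(s) = det(sI - A) = s^2 - s - 20.
Factor s^2 - s - 20: two numbers with sum 1 and product -20 are 5 and -4, so s^2 - s - 20 = (s - 5)(s + 4).
Hence p(s) = (s - 5) (s + 4), with roots -4, 5.
At least one eigenvalue has non-negative real part, so the system is not asymptotically stable.

-4, 5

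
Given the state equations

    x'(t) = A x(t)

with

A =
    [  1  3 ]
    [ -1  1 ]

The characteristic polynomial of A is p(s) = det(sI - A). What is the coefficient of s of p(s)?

For a 2×2 matrix, det(sI - A) = s^2 - (tr A)s + det A.
tr A = 2, det A = 4.
So p(s) = s^2 - 2s + 4.
The coefficient of s is -2.

-2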